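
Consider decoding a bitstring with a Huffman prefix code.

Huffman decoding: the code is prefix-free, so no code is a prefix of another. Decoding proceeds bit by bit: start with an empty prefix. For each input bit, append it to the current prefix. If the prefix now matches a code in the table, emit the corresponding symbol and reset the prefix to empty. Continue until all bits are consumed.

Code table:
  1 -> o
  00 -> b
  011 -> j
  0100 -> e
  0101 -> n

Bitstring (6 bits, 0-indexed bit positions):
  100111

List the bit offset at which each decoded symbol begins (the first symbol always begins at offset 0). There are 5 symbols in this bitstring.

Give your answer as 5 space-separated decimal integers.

Bit 0: prefix='1' -> emit 'o', reset
Bit 1: prefix='0' (no match yet)
Bit 2: prefix='00' -> emit 'b', reset
Bit 3: prefix='1' -> emit 'o', reset
Bit 4: prefix='1' -> emit 'o', reset
Bit 5: prefix='1' -> emit 'o', reset

Answer: 0 1 3 4 5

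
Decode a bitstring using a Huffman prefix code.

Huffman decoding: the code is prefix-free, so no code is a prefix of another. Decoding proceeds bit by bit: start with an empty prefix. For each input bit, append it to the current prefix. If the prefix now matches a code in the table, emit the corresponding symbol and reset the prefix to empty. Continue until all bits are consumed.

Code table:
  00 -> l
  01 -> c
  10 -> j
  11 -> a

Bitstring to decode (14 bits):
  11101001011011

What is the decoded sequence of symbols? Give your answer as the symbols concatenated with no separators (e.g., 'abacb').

Bit 0: prefix='1' (no match yet)
Bit 1: prefix='11' -> emit 'a', reset
Bit 2: prefix='1' (no match yet)
Bit 3: prefix='10' -> emit 'j', reset
Bit 4: prefix='1' (no match yet)
Bit 5: prefix='10' -> emit 'j', reset
Bit 6: prefix='0' (no match yet)
Bit 7: prefix='01' -> emit 'c', reset
Bit 8: prefix='0' (no match yet)
Bit 9: prefix='01' -> emit 'c', reset
Bit 10: prefix='1' (no match yet)
Bit 11: prefix='10' -> emit 'j', reset
Bit 12: prefix='1' (no match yet)
Bit 13: prefix='11' -> emit 'a', reset

Answer: ajjccja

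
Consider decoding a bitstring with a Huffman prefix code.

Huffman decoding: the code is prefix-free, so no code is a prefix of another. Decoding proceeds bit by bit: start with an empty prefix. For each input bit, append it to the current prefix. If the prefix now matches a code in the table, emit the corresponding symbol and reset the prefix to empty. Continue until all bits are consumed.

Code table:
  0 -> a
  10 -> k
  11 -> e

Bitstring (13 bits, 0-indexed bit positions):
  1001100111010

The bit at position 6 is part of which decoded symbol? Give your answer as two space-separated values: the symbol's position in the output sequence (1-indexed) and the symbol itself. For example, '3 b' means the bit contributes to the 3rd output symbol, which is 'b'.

Answer: 5 a

Derivation:
Bit 0: prefix='1' (no match yet)
Bit 1: prefix='10' -> emit 'k', reset
Bit 2: prefix='0' -> emit 'a', reset
Bit 3: prefix='1' (no match yet)
Bit 4: prefix='11' -> emit 'e', reset
Bit 5: prefix='0' -> emit 'a', reset
Bit 6: prefix='0' -> emit 'a', reset
Bit 7: prefix='1' (no match yet)
Bit 8: prefix='11' -> emit 'e', reset
Bit 9: prefix='1' (no match yet)
Bit 10: prefix='10' -> emit 'k', reset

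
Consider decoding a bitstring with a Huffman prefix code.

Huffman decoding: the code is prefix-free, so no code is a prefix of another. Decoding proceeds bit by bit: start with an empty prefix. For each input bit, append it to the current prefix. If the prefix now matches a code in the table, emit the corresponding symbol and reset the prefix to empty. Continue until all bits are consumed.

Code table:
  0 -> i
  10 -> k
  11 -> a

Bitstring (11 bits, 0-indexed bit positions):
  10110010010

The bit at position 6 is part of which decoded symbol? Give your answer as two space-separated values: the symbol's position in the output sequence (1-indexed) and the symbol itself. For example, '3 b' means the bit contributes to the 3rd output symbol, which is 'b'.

Bit 0: prefix='1' (no match yet)
Bit 1: prefix='10' -> emit 'k', reset
Bit 2: prefix='1' (no match yet)
Bit 3: prefix='11' -> emit 'a', reset
Bit 4: prefix='0' -> emit 'i', reset
Bit 5: prefix='0' -> emit 'i', reset
Bit 6: prefix='1' (no match yet)
Bit 7: prefix='10' -> emit 'k', reset
Bit 8: prefix='0' -> emit 'i', reset
Bit 9: prefix='1' (no match yet)
Bit 10: prefix='10' -> emit 'k', reset

Answer: 5 k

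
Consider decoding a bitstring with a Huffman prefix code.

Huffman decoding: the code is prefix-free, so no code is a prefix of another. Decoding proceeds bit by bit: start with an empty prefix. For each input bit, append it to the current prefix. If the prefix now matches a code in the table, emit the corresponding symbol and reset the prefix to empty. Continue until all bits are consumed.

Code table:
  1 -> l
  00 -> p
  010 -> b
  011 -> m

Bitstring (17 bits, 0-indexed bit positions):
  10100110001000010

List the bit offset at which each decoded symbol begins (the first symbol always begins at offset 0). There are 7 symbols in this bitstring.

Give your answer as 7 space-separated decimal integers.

Bit 0: prefix='1' -> emit 'l', reset
Bit 1: prefix='0' (no match yet)
Bit 2: prefix='01' (no match yet)
Bit 3: prefix='010' -> emit 'b', reset
Bit 4: prefix='0' (no match yet)
Bit 5: prefix='01' (no match yet)
Bit 6: prefix='011' -> emit 'm', reset
Bit 7: prefix='0' (no match yet)
Bit 8: prefix='00' -> emit 'p', reset
Bit 9: prefix='0' (no match yet)
Bit 10: prefix='01' (no match yet)
Bit 11: prefix='010' -> emit 'b', reset
Bit 12: prefix='0' (no match yet)
Bit 13: prefix='00' -> emit 'p', reset
Bit 14: prefix='0' (no match yet)
Bit 15: prefix='01' (no match yet)
Bit 16: prefix='010' -> emit 'b', reset

Answer: 0 1 4 7 9 12 14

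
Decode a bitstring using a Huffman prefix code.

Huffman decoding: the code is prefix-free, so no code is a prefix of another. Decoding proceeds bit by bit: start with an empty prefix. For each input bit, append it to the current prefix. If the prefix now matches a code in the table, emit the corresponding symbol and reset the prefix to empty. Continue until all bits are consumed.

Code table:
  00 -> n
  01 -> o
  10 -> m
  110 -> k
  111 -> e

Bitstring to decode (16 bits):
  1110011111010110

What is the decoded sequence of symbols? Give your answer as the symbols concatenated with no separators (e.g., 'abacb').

Answer: enekmk

Derivation:
Bit 0: prefix='1' (no match yet)
Bit 1: prefix='11' (no match yet)
Bit 2: prefix='111' -> emit 'e', reset
Bit 3: prefix='0' (no match yet)
Bit 4: prefix='00' -> emit 'n', reset
Bit 5: prefix='1' (no match yet)
Bit 6: prefix='11' (no match yet)
Bit 7: prefix='111' -> emit 'e', reset
Bit 8: prefix='1' (no match yet)
Bit 9: prefix='11' (no match yet)
Bit 10: prefix='110' -> emit 'k', reset
Bit 11: prefix='1' (no match yet)
Bit 12: prefix='10' -> emit 'm', reset
Bit 13: prefix='1' (no match yet)
Bit 14: prefix='11' (no match yet)
Bit 15: prefix='110' -> emit 'k', reset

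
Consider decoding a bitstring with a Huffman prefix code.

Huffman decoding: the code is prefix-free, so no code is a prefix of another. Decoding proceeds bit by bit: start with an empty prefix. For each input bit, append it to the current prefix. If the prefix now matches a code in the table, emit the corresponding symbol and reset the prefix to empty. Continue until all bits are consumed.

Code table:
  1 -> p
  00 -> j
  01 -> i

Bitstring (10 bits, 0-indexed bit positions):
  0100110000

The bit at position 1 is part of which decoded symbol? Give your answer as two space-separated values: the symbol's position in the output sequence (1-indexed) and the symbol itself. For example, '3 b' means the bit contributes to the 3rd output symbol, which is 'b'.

Bit 0: prefix='0' (no match yet)
Bit 1: prefix='01' -> emit 'i', reset
Bit 2: prefix='0' (no match yet)
Bit 3: prefix='00' -> emit 'j', reset
Bit 4: prefix='1' -> emit 'p', reset
Bit 5: prefix='1' -> emit 'p', reset

Answer: 1 i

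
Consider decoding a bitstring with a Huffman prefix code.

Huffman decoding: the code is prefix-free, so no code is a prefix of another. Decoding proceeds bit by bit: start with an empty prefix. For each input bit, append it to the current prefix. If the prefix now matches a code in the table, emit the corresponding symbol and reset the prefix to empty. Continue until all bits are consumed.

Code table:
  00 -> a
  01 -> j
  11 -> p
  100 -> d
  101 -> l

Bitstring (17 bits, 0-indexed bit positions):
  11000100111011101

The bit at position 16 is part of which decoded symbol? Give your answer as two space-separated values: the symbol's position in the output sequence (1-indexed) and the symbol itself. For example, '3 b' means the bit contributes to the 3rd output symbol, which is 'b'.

Answer: 8 j

Derivation:
Bit 0: prefix='1' (no match yet)
Bit 1: prefix='11' -> emit 'p', reset
Bit 2: prefix='0' (no match yet)
Bit 3: prefix='00' -> emit 'a', reset
Bit 4: prefix='0' (no match yet)
Bit 5: prefix='01' -> emit 'j', reset
Bit 6: prefix='0' (no match yet)
Bit 7: prefix='00' -> emit 'a', reset
Bit 8: prefix='1' (no match yet)
Bit 9: prefix='11' -> emit 'p', reset
Bit 10: prefix='1' (no match yet)
Bit 11: prefix='10' (no match yet)
Bit 12: prefix='101' -> emit 'l', reset
Bit 13: prefix='1' (no match yet)
Bit 14: prefix='11' -> emit 'p', reset
Bit 15: prefix='0' (no match yet)
Bit 16: prefix='01' -> emit 'j', reset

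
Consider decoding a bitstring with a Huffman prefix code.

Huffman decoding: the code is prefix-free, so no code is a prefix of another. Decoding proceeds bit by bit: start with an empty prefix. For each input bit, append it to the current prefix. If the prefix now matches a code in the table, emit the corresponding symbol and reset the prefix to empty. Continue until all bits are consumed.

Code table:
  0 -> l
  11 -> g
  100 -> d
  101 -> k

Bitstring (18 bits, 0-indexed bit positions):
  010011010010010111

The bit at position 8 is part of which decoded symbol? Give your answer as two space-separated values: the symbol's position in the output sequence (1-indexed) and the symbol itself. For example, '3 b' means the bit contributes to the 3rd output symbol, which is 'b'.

Answer: 5 d

Derivation:
Bit 0: prefix='0' -> emit 'l', reset
Bit 1: prefix='1' (no match yet)
Bit 2: prefix='10' (no match yet)
Bit 3: prefix='100' -> emit 'd', reset
Bit 4: prefix='1' (no match yet)
Bit 5: prefix='11' -> emit 'g', reset
Bit 6: prefix='0' -> emit 'l', reset
Bit 7: prefix='1' (no match yet)
Bit 8: prefix='10' (no match yet)
Bit 9: prefix='100' -> emit 'd', reset
Bit 10: prefix='1' (no match yet)
Bit 11: prefix='10' (no match yet)
Bit 12: prefix='100' -> emit 'd', reset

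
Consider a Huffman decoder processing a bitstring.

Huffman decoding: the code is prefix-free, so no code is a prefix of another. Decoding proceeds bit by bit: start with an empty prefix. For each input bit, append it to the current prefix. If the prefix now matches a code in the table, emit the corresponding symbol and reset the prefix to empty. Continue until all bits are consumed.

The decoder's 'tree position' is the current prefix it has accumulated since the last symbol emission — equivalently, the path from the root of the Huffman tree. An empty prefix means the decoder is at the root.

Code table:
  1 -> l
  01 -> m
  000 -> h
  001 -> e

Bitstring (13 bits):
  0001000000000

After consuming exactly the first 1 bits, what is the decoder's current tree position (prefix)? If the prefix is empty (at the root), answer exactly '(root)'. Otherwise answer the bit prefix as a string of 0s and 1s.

Bit 0: prefix='0' (no match yet)

Answer: 0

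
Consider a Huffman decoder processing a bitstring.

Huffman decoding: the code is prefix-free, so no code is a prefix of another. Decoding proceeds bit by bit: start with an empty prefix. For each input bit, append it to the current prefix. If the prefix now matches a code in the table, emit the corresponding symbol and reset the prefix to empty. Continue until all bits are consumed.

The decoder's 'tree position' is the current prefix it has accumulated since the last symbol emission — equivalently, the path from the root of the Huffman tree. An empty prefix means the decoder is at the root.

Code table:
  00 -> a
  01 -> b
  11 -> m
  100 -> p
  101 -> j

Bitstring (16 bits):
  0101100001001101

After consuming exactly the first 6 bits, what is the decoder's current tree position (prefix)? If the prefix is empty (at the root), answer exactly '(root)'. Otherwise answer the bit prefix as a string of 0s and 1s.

Bit 0: prefix='0' (no match yet)
Bit 1: prefix='01' -> emit 'b', reset
Bit 2: prefix='0' (no match yet)
Bit 3: prefix='01' -> emit 'b', reset
Bit 4: prefix='1' (no match yet)
Bit 5: prefix='10' (no match yet)

Answer: 10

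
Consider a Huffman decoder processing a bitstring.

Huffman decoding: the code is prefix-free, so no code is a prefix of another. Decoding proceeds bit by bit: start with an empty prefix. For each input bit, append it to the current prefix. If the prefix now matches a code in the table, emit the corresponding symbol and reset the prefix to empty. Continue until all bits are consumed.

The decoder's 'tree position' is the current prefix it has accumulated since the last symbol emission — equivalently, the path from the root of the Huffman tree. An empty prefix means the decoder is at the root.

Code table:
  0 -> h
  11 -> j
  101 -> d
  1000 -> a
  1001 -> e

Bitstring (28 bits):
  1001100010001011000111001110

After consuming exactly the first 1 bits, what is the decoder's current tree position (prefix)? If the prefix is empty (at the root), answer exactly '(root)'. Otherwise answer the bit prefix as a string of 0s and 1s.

Answer: 1

Derivation:
Bit 0: prefix='1' (no match yet)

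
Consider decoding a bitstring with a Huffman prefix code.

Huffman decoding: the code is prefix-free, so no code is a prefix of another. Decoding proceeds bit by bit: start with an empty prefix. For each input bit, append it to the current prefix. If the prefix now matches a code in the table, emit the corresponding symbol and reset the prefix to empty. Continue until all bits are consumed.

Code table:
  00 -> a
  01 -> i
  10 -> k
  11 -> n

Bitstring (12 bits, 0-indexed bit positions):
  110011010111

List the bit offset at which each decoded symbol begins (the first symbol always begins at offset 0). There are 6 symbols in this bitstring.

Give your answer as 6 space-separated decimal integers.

Bit 0: prefix='1' (no match yet)
Bit 1: prefix='11' -> emit 'n', reset
Bit 2: prefix='0' (no match yet)
Bit 3: prefix='00' -> emit 'a', reset
Bit 4: prefix='1' (no match yet)
Bit 5: prefix='11' -> emit 'n', reset
Bit 6: prefix='0' (no match yet)
Bit 7: prefix='01' -> emit 'i', reset
Bit 8: prefix='0' (no match yet)
Bit 9: prefix='01' -> emit 'i', reset
Bit 10: prefix='1' (no match yet)
Bit 11: prefix='11' -> emit 'n', reset

Answer: 0 2 4 6 8 10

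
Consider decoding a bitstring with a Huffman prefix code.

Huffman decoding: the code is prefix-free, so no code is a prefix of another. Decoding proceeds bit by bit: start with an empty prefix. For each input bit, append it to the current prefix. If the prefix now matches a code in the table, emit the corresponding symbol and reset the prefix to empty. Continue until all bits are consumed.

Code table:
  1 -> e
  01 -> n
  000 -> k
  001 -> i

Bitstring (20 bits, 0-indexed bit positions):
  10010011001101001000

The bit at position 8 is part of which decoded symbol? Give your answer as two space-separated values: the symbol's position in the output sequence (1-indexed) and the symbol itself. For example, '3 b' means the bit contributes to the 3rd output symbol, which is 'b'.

Bit 0: prefix='1' -> emit 'e', reset
Bit 1: prefix='0' (no match yet)
Bit 2: prefix='00' (no match yet)
Bit 3: prefix='001' -> emit 'i', reset
Bit 4: prefix='0' (no match yet)
Bit 5: prefix='00' (no match yet)
Bit 6: prefix='001' -> emit 'i', reset
Bit 7: prefix='1' -> emit 'e', reset
Bit 8: prefix='0' (no match yet)
Bit 9: prefix='00' (no match yet)
Bit 10: prefix='001' -> emit 'i', reset
Bit 11: prefix='1' -> emit 'e', reset
Bit 12: prefix='0' (no match yet)

Answer: 5 i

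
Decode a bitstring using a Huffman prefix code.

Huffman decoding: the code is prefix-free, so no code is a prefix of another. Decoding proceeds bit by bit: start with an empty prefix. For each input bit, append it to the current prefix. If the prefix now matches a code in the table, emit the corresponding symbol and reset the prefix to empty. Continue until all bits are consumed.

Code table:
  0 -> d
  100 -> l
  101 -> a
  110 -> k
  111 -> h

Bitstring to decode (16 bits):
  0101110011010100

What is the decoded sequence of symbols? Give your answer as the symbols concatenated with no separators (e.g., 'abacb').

Bit 0: prefix='0' -> emit 'd', reset
Bit 1: prefix='1' (no match yet)
Bit 2: prefix='10' (no match yet)
Bit 3: prefix='101' -> emit 'a', reset
Bit 4: prefix='1' (no match yet)
Bit 5: prefix='11' (no match yet)
Bit 6: prefix='110' -> emit 'k', reset
Bit 7: prefix='0' -> emit 'd', reset
Bit 8: prefix='1' (no match yet)
Bit 9: prefix='11' (no match yet)
Bit 10: prefix='110' -> emit 'k', reset
Bit 11: prefix='1' (no match yet)
Bit 12: prefix='10' (no match yet)
Bit 13: prefix='101' -> emit 'a', reset
Bit 14: prefix='0' -> emit 'd', reset
Bit 15: prefix='0' -> emit 'd', reset

Answer: dakdkadd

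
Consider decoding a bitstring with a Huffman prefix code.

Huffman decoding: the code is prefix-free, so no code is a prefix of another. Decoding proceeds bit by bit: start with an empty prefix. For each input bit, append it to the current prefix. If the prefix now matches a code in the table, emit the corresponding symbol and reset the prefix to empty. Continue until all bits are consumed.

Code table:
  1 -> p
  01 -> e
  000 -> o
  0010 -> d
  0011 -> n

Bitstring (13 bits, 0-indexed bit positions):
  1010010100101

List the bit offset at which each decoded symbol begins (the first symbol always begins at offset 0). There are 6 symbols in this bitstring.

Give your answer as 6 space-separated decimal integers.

Bit 0: prefix='1' -> emit 'p', reset
Bit 1: prefix='0' (no match yet)
Bit 2: prefix='01' -> emit 'e', reset
Bit 3: prefix='0' (no match yet)
Bit 4: prefix='00' (no match yet)
Bit 5: prefix='001' (no match yet)
Bit 6: prefix='0010' -> emit 'd', reset
Bit 7: prefix='1' -> emit 'p', reset
Bit 8: prefix='0' (no match yet)
Bit 9: prefix='00' (no match yet)
Bit 10: prefix='001' (no match yet)
Bit 11: prefix='0010' -> emit 'd', reset
Bit 12: prefix='1' -> emit 'p', reset

Answer: 0 1 3 7 8 12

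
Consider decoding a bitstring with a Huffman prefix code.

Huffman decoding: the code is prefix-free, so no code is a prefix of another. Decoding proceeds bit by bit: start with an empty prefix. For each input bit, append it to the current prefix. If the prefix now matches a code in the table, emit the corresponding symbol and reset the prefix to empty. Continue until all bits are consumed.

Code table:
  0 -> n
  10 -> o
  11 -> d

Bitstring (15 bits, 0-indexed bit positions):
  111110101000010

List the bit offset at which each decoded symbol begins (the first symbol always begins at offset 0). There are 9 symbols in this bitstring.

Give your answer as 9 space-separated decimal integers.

Bit 0: prefix='1' (no match yet)
Bit 1: prefix='11' -> emit 'd', reset
Bit 2: prefix='1' (no match yet)
Bit 3: prefix='11' -> emit 'd', reset
Bit 4: prefix='1' (no match yet)
Bit 5: prefix='10' -> emit 'o', reset
Bit 6: prefix='1' (no match yet)
Bit 7: prefix='10' -> emit 'o', reset
Bit 8: prefix='1' (no match yet)
Bit 9: prefix='10' -> emit 'o', reset
Bit 10: prefix='0' -> emit 'n', reset
Bit 11: prefix='0' -> emit 'n', reset
Bit 12: prefix='0' -> emit 'n', reset
Bit 13: prefix='1' (no match yet)
Bit 14: prefix='10' -> emit 'o', reset

Answer: 0 2 4 6 8 10 11 12 13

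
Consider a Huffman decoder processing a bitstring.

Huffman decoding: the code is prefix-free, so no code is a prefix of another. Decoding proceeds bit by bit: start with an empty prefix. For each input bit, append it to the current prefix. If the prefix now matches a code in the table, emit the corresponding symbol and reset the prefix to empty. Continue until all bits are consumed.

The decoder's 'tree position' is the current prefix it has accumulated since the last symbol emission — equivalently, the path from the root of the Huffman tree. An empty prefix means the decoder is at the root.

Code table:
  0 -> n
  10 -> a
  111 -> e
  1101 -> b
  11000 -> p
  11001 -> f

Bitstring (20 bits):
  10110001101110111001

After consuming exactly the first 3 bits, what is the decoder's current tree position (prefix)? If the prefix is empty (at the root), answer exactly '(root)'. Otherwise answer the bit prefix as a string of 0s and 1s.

Bit 0: prefix='1' (no match yet)
Bit 1: prefix='10' -> emit 'a', reset
Bit 2: prefix='1' (no match yet)

Answer: 1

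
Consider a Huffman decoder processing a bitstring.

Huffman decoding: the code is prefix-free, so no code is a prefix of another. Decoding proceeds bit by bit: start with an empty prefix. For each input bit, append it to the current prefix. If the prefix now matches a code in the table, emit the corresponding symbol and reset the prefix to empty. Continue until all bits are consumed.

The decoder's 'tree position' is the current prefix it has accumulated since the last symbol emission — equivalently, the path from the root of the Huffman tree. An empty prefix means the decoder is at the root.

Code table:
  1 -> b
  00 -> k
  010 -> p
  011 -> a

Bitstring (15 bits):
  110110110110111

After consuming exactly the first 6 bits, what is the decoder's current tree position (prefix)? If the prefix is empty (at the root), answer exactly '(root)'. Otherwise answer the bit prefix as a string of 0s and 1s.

Bit 0: prefix='1' -> emit 'b', reset
Bit 1: prefix='1' -> emit 'b', reset
Bit 2: prefix='0' (no match yet)
Bit 3: prefix='01' (no match yet)
Bit 4: prefix='011' -> emit 'a', reset
Bit 5: prefix='0' (no match yet)

Answer: 0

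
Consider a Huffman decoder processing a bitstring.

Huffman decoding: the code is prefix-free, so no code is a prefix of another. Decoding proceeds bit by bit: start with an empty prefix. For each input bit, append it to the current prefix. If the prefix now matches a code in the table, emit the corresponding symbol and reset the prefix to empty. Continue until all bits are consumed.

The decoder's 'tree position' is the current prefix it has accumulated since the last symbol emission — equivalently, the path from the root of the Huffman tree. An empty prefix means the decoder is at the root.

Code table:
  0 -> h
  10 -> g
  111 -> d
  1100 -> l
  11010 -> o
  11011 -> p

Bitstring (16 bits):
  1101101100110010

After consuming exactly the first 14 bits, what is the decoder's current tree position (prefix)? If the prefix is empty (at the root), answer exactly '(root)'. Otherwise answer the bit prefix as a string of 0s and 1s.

Answer: (root)

Derivation:
Bit 0: prefix='1' (no match yet)
Bit 1: prefix='11' (no match yet)
Bit 2: prefix='110' (no match yet)
Bit 3: prefix='1101' (no match yet)
Bit 4: prefix='11011' -> emit 'p', reset
Bit 5: prefix='0' -> emit 'h', reset
Bit 6: prefix='1' (no match yet)
Bit 7: prefix='11' (no match yet)
Bit 8: prefix='110' (no match yet)
Bit 9: prefix='1100' -> emit 'l', reset
Bit 10: prefix='1' (no match yet)
Bit 11: prefix='11' (no match yet)
Bit 12: prefix='110' (no match yet)
Bit 13: prefix='1100' -> emit 'l', reset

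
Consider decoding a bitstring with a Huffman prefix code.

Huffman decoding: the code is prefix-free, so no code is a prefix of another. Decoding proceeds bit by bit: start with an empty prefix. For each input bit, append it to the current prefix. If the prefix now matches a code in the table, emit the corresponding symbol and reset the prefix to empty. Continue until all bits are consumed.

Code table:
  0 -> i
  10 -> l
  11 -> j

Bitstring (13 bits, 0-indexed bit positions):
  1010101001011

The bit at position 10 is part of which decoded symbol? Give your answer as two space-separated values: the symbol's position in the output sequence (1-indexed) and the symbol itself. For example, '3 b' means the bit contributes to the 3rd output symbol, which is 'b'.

Bit 0: prefix='1' (no match yet)
Bit 1: prefix='10' -> emit 'l', reset
Bit 2: prefix='1' (no match yet)
Bit 3: prefix='10' -> emit 'l', reset
Bit 4: prefix='1' (no match yet)
Bit 5: prefix='10' -> emit 'l', reset
Bit 6: prefix='1' (no match yet)
Bit 7: prefix='10' -> emit 'l', reset
Bit 8: prefix='0' -> emit 'i', reset
Bit 9: prefix='1' (no match yet)
Bit 10: prefix='10' -> emit 'l', reset
Bit 11: prefix='1' (no match yet)
Bit 12: prefix='11' -> emit 'j', reset

Answer: 6 l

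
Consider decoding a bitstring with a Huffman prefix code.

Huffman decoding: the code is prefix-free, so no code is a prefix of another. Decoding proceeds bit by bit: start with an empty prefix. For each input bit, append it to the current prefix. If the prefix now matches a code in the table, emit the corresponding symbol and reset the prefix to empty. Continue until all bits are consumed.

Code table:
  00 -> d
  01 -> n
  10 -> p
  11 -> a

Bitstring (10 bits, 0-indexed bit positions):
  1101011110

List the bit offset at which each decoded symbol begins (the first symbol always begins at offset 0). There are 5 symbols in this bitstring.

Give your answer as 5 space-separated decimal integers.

Answer: 0 2 4 6 8

Derivation:
Bit 0: prefix='1' (no match yet)
Bit 1: prefix='11' -> emit 'a', reset
Bit 2: prefix='0' (no match yet)
Bit 3: prefix='01' -> emit 'n', reset
Bit 4: prefix='0' (no match yet)
Bit 5: prefix='01' -> emit 'n', reset
Bit 6: prefix='1' (no match yet)
Bit 7: prefix='11' -> emit 'a', reset
Bit 8: prefix='1' (no match yet)
Bit 9: prefix='10' -> emit 'p', reset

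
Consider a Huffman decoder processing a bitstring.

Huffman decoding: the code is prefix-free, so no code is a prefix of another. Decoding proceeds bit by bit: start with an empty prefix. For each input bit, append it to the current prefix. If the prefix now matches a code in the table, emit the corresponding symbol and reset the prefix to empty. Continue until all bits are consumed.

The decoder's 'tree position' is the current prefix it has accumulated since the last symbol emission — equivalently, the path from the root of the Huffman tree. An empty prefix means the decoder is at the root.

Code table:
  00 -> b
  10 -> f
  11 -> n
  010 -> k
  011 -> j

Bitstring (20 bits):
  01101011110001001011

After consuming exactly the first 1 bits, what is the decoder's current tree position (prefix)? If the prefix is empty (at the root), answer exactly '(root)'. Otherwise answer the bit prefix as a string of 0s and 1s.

Bit 0: prefix='0' (no match yet)

Answer: 0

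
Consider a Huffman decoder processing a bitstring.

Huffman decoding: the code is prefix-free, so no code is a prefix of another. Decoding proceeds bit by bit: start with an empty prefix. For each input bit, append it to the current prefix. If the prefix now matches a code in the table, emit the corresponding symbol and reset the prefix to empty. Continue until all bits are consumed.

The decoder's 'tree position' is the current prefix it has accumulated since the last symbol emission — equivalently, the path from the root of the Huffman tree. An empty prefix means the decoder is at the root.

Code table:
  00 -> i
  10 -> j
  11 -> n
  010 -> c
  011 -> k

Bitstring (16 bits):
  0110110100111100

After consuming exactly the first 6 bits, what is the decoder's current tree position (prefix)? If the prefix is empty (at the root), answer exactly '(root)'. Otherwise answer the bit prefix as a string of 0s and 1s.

Bit 0: prefix='0' (no match yet)
Bit 1: prefix='01' (no match yet)
Bit 2: prefix='011' -> emit 'k', reset
Bit 3: prefix='0' (no match yet)
Bit 4: prefix='01' (no match yet)
Bit 5: prefix='011' -> emit 'k', reset

Answer: (root)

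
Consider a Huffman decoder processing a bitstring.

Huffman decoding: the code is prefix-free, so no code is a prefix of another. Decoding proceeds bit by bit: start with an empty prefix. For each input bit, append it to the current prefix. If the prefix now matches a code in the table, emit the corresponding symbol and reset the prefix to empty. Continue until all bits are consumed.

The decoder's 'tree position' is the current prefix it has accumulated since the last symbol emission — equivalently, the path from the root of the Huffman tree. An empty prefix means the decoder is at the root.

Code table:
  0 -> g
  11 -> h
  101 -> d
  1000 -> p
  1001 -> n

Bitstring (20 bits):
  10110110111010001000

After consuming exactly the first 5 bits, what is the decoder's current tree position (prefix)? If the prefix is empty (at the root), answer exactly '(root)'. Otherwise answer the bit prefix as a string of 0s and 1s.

Answer: 10

Derivation:
Bit 0: prefix='1' (no match yet)
Bit 1: prefix='10' (no match yet)
Bit 2: prefix='101' -> emit 'd', reset
Bit 3: prefix='1' (no match yet)
Bit 4: prefix='10' (no match yet)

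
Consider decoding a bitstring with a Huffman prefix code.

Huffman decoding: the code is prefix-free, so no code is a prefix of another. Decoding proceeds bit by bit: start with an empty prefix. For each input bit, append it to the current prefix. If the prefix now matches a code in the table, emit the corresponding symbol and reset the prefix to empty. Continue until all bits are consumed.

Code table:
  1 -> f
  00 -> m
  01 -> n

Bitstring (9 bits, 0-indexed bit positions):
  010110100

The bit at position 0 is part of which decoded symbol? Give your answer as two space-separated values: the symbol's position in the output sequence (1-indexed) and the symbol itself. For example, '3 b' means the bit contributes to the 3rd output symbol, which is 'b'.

Bit 0: prefix='0' (no match yet)
Bit 1: prefix='01' -> emit 'n', reset
Bit 2: prefix='0' (no match yet)
Bit 3: prefix='01' -> emit 'n', reset
Bit 4: prefix='1' -> emit 'f', reset

Answer: 1 n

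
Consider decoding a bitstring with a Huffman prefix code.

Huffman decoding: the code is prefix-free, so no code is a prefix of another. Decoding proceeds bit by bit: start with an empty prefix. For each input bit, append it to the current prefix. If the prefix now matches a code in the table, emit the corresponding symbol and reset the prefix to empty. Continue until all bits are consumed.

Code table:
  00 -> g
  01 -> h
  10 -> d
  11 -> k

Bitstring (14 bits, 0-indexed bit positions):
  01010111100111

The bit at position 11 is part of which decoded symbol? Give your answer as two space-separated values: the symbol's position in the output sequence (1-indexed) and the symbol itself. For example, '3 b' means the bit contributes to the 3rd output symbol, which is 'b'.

Answer: 6 h

Derivation:
Bit 0: prefix='0' (no match yet)
Bit 1: prefix='01' -> emit 'h', reset
Bit 2: prefix='0' (no match yet)
Bit 3: prefix='01' -> emit 'h', reset
Bit 4: prefix='0' (no match yet)
Bit 5: prefix='01' -> emit 'h', reset
Bit 6: prefix='1' (no match yet)
Bit 7: prefix='11' -> emit 'k', reset
Bit 8: prefix='1' (no match yet)
Bit 9: prefix='10' -> emit 'd', reset
Bit 10: prefix='0' (no match yet)
Bit 11: prefix='01' -> emit 'h', reset
Bit 12: prefix='1' (no match yet)
Bit 13: prefix='11' -> emit 'k', reset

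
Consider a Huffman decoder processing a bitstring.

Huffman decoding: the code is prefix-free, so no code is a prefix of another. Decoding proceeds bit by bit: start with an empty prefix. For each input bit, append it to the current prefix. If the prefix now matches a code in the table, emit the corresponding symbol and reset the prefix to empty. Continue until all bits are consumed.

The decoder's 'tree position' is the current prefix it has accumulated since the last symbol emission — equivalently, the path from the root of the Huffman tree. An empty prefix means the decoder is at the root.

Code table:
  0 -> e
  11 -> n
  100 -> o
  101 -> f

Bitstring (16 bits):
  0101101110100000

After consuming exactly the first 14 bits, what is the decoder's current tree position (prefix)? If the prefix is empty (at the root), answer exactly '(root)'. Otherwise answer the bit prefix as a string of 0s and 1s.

Bit 0: prefix='0' -> emit 'e', reset
Bit 1: prefix='1' (no match yet)
Bit 2: prefix='10' (no match yet)
Bit 3: prefix='101' -> emit 'f', reset
Bit 4: prefix='1' (no match yet)
Bit 5: prefix='10' (no match yet)
Bit 6: prefix='101' -> emit 'f', reset
Bit 7: prefix='1' (no match yet)
Bit 8: prefix='11' -> emit 'n', reset
Bit 9: prefix='0' -> emit 'e', reset
Bit 10: prefix='1' (no match yet)
Bit 11: prefix='10' (no match yet)
Bit 12: prefix='100' -> emit 'o', reset
Bit 13: prefix='0' -> emit 'e', reset

Answer: (root)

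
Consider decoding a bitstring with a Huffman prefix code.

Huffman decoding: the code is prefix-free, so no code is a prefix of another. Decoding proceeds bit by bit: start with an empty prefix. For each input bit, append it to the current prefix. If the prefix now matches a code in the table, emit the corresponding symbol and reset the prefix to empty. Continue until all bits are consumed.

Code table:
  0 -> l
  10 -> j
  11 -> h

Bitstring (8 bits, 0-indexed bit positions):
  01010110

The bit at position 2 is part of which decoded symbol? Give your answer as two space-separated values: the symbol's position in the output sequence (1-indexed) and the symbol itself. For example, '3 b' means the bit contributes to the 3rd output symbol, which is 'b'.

Answer: 2 j

Derivation:
Bit 0: prefix='0' -> emit 'l', reset
Bit 1: prefix='1' (no match yet)
Bit 2: prefix='10' -> emit 'j', reset
Bit 3: prefix='1' (no match yet)
Bit 4: prefix='10' -> emit 'j', reset
Bit 5: prefix='1' (no match yet)
Bit 6: prefix='11' -> emit 'h', reset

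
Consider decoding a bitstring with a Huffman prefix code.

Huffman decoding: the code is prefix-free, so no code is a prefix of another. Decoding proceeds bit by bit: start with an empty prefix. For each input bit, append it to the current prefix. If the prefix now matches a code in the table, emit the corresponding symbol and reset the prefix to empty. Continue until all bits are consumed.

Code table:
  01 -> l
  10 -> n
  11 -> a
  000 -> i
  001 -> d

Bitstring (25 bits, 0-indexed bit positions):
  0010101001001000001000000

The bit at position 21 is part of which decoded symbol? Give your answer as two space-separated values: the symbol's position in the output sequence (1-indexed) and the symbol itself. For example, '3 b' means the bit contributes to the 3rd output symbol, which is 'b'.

Answer: 8 i

Derivation:
Bit 0: prefix='0' (no match yet)
Bit 1: prefix='00' (no match yet)
Bit 2: prefix='001' -> emit 'd', reset
Bit 3: prefix='0' (no match yet)
Bit 4: prefix='01' -> emit 'l', reset
Bit 5: prefix='0' (no match yet)
Bit 6: prefix='01' -> emit 'l', reset
Bit 7: prefix='0' (no match yet)
Bit 8: prefix='00' (no match yet)
Bit 9: prefix='001' -> emit 'd', reset
Bit 10: prefix='0' (no match yet)
Bit 11: prefix='00' (no match yet)
Bit 12: prefix='001' -> emit 'd', reset
Bit 13: prefix='0' (no match yet)
Bit 14: prefix='00' (no match yet)
Bit 15: prefix='000' -> emit 'i', reset
Bit 16: prefix='0' (no match yet)
Bit 17: prefix='00' (no match yet)
Bit 18: prefix='001' -> emit 'd', reset
Bit 19: prefix='0' (no match yet)
Bit 20: prefix='00' (no match yet)
Bit 21: prefix='000' -> emit 'i', reset
Bit 22: prefix='0' (no match yet)
Bit 23: prefix='00' (no match yet)
Bit 24: prefix='000' -> emit 'i', reset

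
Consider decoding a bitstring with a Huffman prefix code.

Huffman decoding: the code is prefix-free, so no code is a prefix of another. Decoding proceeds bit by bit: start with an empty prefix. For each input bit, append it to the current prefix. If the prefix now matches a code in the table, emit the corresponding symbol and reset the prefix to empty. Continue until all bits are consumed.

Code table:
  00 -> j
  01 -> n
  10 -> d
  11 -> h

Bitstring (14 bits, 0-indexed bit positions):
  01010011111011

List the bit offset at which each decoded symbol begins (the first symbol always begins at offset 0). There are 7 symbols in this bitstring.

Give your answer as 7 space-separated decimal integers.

Answer: 0 2 4 6 8 10 12

Derivation:
Bit 0: prefix='0' (no match yet)
Bit 1: prefix='01' -> emit 'n', reset
Bit 2: prefix='0' (no match yet)
Bit 3: prefix='01' -> emit 'n', reset
Bit 4: prefix='0' (no match yet)
Bit 5: prefix='00' -> emit 'j', reset
Bit 6: prefix='1' (no match yet)
Bit 7: prefix='11' -> emit 'h', reset
Bit 8: prefix='1' (no match yet)
Bit 9: prefix='11' -> emit 'h', reset
Bit 10: prefix='1' (no match yet)
Bit 11: prefix='10' -> emit 'd', reset
Bit 12: prefix='1' (no match yet)
Bit 13: prefix='11' -> emit 'h', reset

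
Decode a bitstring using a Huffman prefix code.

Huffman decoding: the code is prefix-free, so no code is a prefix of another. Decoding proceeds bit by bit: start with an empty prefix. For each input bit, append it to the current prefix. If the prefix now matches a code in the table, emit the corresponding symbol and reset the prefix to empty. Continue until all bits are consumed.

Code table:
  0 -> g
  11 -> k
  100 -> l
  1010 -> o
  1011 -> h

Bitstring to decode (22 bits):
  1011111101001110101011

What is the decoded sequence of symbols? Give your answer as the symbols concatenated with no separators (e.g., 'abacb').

Answer: hkkglkoh

Derivation:
Bit 0: prefix='1' (no match yet)
Bit 1: prefix='10' (no match yet)
Bit 2: prefix='101' (no match yet)
Bit 3: prefix='1011' -> emit 'h', reset
Bit 4: prefix='1' (no match yet)
Bit 5: prefix='11' -> emit 'k', reset
Bit 6: prefix='1' (no match yet)
Bit 7: prefix='11' -> emit 'k', reset
Bit 8: prefix='0' -> emit 'g', reset
Bit 9: prefix='1' (no match yet)
Bit 10: prefix='10' (no match yet)
Bit 11: prefix='100' -> emit 'l', reset
Bit 12: prefix='1' (no match yet)
Bit 13: prefix='11' -> emit 'k', reset
Bit 14: prefix='1' (no match yet)
Bit 15: prefix='10' (no match yet)
Bit 16: prefix='101' (no match yet)
Bit 17: prefix='1010' -> emit 'o', reset
Bit 18: prefix='1' (no match yet)
Bit 19: prefix='10' (no match yet)
Bit 20: prefix='101' (no match yet)
Bit 21: prefix='1011' -> emit 'h', reset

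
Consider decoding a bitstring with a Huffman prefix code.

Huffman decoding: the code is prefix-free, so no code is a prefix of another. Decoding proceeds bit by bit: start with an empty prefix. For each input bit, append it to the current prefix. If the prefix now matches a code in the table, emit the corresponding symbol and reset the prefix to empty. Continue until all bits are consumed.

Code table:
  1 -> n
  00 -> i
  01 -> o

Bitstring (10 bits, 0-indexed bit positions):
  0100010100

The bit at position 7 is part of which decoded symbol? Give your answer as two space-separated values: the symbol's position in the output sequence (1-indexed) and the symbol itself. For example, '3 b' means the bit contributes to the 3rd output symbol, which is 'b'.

Bit 0: prefix='0' (no match yet)
Bit 1: prefix='01' -> emit 'o', reset
Bit 2: prefix='0' (no match yet)
Bit 3: prefix='00' -> emit 'i', reset
Bit 4: prefix='0' (no match yet)
Bit 5: prefix='01' -> emit 'o', reset
Bit 6: prefix='0' (no match yet)
Bit 7: prefix='01' -> emit 'o', reset
Bit 8: prefix='0' (no match yet)
Bit 9: prefix='00' -> emit 'i', reset

Answer: 4 o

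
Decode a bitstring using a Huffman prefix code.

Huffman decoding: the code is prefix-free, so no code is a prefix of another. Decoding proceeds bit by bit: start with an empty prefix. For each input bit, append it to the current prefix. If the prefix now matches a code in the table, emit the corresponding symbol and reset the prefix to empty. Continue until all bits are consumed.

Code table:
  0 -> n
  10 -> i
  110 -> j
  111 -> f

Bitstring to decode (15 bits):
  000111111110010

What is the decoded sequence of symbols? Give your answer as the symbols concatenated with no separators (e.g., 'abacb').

Answer: nnnffjni

Derivation:
Bit 0: prefix='0' -> emit 'n', reset
Bit 1: prefix='0' -> emit 'n', reset
Bit 2: prefix='0' -> emit 'n', reset
Bit 3: prefix='1' (no match yet)
Bit 4: prefix='11' (no match yet)
Bit 5: prefix='111' -> emit 'f', reset
Bit 6: prefix='1' (no match yet)
Bit 7: prefix='11' (no match yet)
Bit 8: prefix='111' -> emit 'f', reset
Bit 9: prefix='1' (no match yet)
Bit 10: prefix='11' (no match yet)
Bit 11: prefix='110' -> emit 'j', reset
Bit 12: prefix='0' -> emit 'n', reset
Bit 13: prefix='1' (no match yet)
Bit 14: prefix='10' -> emit 'i', reset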